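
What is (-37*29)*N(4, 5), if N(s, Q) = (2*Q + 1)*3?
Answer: -35409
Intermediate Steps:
N(s, Q) = 3 + 6*Q (N(s, Q) = (1 + 2*Q)*3 = 3 + 6*Q)
(-37*29)*N(4, 5) = (-37*29)*(3 + 6*5) = -1073*(3 + 30) = -1073*33 = -35409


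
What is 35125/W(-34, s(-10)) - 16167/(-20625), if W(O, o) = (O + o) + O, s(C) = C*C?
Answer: 241656823/220000 ≈ 1098.4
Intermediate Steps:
s(C) = C²
W(O, o) = o + 2*O
35125/W(-34, s(-10)) - 16167/(-20625) = 35125/((-10)² + 2*(-34)) - 16167/(-20625) = 35125/(100 - 68) - 16167*(-1/20625) = 35125/32 + 5389/6875 = 241656823/220000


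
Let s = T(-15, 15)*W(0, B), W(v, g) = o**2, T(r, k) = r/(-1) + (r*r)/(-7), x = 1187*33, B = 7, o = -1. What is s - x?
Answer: -274317/7 ≈ -39188.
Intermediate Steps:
x = 39171
T(r, k) = -r - r**2/7 (T(r, k) = r*(-1) + r**2*(-1/7) = -r - r**2/7)
W(v, g) = 1 (W(v, g) = (-1)**2 = 1)
s = -120/7 (s = -1/7*(-15)*(7 - 15)*1 = -1/7*(-15)*(-8)*1 = -120/7*1 = -120/7 ≈ -17.143)
s - x = -120/7 - 1*39171 = -120/7 - 39171 = -274317/7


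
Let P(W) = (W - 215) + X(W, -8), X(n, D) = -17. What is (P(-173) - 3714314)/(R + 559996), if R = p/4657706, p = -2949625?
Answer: -17302068974614/2608293779551 ≈ -6.6335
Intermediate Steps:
P(W) = -232 + W (P(W) = (W - 215) - 17 = (-215 + W) - 17 = -232 + W)
R = -2949625/4657706 ≈ -0.63328
(P(-173) - 3714314)/(R + 559996) = ((-232 - 173) - 3714314)/(-2949625/4657706 + 559996) = (-405 - 3714314)/(2608293779551/4657706) = -3714719*4657706/2608293779551 = -17302068974614/2608293779551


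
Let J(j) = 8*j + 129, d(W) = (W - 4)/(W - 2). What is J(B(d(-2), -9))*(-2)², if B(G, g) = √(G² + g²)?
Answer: 516 + 48*√37 ≈ 807.97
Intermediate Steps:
d(W) = (-4 + W)/(-2 + W)
J(j) = 129 + 8*j
J(B(d(-2), -9))*(-2)² = (129 + 8*√(((-4 - 2)/(-2 - 2))² + (-9)²))*(-2)² = (129 + 8*√((-6/(-4))² + 81))*4 = (129 + 8*√((-¼*(-6))² + 81))*4 = (129 + 8*√((3/2)² + 81))*4 = (129 + 8*√(9/4 + 81))*4 = (129 + 8*√(333/4))*4 = (129 + 8*(3*√37/2))*4 = (129 + 12*√37)*4 = 516 + 48*√37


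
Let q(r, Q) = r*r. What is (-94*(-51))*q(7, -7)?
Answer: 234906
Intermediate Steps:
q(r, Q) = r**2
(-94*(-51))*q(7, -7) = -94*(-51)*7**2 = 4794*49 = 234906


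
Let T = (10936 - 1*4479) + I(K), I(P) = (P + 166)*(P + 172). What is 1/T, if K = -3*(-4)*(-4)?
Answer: 1/21089 ≈ 4.7418e-5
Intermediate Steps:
K = -48 (K = 12*(-4) = -48)
I(P) = (166 + P)*(172 + P)
T = 21089 (T = (10936 - 1*4479) + (28552 + (-48)² + 338*(-48)) = (10936 - 4479) + (28552 + 2304 - 16224) = 6457 + 14632 = 21089)
1/T = 1/21089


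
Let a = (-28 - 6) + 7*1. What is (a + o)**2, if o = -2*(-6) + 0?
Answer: 225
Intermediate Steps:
o = 12 (o = 12 + 0 = 12)
a = -27 (a = -34 + 7 = -27)
(a + o)**2 = (-27 + 12)**2 = (-15)**2 = 225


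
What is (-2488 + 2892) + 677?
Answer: 1081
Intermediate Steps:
(-2488 + 2892) + 677 = 404 + 677 = 1081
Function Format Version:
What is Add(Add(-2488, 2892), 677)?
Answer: 1081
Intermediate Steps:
Add(Add(-2488, 2892), 677) = Add(404, 677) = 1081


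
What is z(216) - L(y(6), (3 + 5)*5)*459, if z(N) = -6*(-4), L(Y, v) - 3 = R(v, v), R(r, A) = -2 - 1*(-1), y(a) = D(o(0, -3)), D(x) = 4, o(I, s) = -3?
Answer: -894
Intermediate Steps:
y(a) = 4
R(r, A) = -1 (R(r, A) = -2 + 1 = -1)
L(Y, v) = 2 (L(Y, v) = 3 - 1 = 2)
z(N) = 24
z(216) - L(y(6), (3 + 5)*5)*459 = 24 - 2*459 = 24 - 1*918 = 24 - 918 = -894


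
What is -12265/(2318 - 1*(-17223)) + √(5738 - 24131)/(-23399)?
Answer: -12265/19541 - I*√18393/23399 ≈ -0.62766 - 0.005796*I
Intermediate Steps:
-12265/(2318 - 1*(-17223)) + √(5738 - 24131)/(-23399) = -12265/(2318 + 17223) + √(-18393)*(-1/23399) = -12265/19541 + (I*√18393)*(-1/23399) = -12265*1/19541 - I*√18393/23399 = -12265/19541 - I*√18393/23399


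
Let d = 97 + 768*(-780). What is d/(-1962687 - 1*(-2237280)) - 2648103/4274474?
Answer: -3287316828061/1173740639082 ≈ -2.8007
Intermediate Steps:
d = -598943 (d = 97 - 599040 = -598943)
d/(-1962687 - 1*(-2237280)) - 2648103/4274474 = -598943/(-1962687 - 1*(-2237280)) - 2648103/4274474 = -598943/(-1962687 + 2237280) - 2648103*1/4274474 = -598943/274593 - 2648103/4274474 = -3287316828061/1173740639082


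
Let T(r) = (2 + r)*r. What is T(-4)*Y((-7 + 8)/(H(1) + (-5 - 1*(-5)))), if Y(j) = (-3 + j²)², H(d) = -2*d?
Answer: 121/2 ≈ 60.500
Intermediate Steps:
T(r) = r*(2 + r)
T(-4)*Y((-7 + 8)/(H(1) + (-5 - 1*(-5)))) = (-4*(2 - 4))*(-3 + ((-7 + 8)/(-2*1 + (-5 - 1*(-5))))²)² = (-4*(-2))*(-3 + (1/(-2 + (-5 + 5)))²)² = 8*(-3 + (1/(-2 + 0))²)² = 8*(-3 + (1/(-2))²)² = 8*(-3 + (1*(-½))²)² = 8*(-3 + (-½)²)² = 8*(-3 + ¼)² = 8*(-11/4)² = 8*(121/16) = 121/2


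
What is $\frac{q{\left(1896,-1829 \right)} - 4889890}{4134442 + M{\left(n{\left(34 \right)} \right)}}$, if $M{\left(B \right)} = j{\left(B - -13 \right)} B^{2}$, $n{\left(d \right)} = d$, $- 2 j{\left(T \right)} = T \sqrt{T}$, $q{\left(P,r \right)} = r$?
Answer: $- \frac{10112264242899}{8529462524116} - \frac{66444219177 \sqrt{47}}{8529462524116} \approx -1.239$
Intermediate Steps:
$j{\left(T \right)} = - \frac{T^{\frac{3}{2}}}{2}$ ($j{\left(T \right)} = - \frac{T \sqrt{T}}{2} = - \frac{T^{\frac{3}{2}}}{2}$)
$M{\left(B \right)} = - \frac{B^{2} \left(13 + B\right)^{\frac{3}{2}}}{2}$ ($M{\left(B \right)} = - \frac{\left(B - -13\right)^{\frac{3}{2}}}{2} B^{2} = - \frac{\left(B + 13\right)^{\frac{3}{2}}}{2} B^{2} = - \frac{\left(13 + B\right)^{\frac{3}{2}}}{2} B^{2} = - \frac{B^{2} \left(13 + B\right)^{\frac{3}{2}}}{2}$)
$\frac{q{\left(1896,-1829 \right)} - 4889890}{4134442 + M{\left(n{\left(34 \right)} \right)}} = \frac{-1829 - 4889890}{4134442 - \frac{34^{2} \left(13 + 34\right)^{\frac{3}{2}}}{2}} = - \frac{4891719}{4134442 - 578 \cdot 47^{\frac{3}{2}}} = - \frac{4891719}{4134442 - 578 \cdot 47 \sqrt{47}} = - \frac{4891719}{4134442 - 27166 \sqrt{47}}$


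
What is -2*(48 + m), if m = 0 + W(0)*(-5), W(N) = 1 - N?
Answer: -86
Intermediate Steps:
m = -5 (m = 0 + (1 - 1*0)*(-5) = 0 + (1 + 0)*(-5) = 0 + 1*(-5) = 0 - 5 = -5)
-2*(48 + m) = -2*(48 - 5) = -2*43 = -86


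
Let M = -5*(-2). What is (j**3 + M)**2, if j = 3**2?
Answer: 546121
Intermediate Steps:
M = 10
j = 9
(j**3 + M)**2 = (9**3 + 10)**2 = (729 + 10)**2 = 739**2 = 546121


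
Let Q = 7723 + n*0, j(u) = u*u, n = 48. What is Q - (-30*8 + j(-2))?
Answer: 7959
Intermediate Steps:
j(u) = u**2
Q = 7723 (Q = 7723 + 48*0 = 7723 + 0 = 7723)
Q - (-30*8 + j(-2)) = 7723 - (-30*8 + (-2)**2) = 7723 - (-240 + 4) = 7723 - 1*(-236) = 7723 + 236 = 7959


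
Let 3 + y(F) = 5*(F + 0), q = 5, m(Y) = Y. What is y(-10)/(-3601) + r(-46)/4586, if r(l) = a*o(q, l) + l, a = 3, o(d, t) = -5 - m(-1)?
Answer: 17100/8257093 ≈ 0.0020709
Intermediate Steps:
o(d, t) = -4 (o(d, t) = -5 - 1*(-1) = -5 + 1 = -4)
y(F) = -3 + 5*F (y(F) = -3 + 5*(F + 0) = -3 + 5*F)
r(l) = -12 + l (r(l) = 3*(-4) + l = -12 + l)
y(-10)/(-3601) + r(-46)/4586 = (-3 + 5*(-10))/(-3601) + (-12 - 46)/4586 = (-3 - 50)*(-1/3601) - 58*1/4586 = -53*(-1/3601) - 29/2293 = 53/3601 - 29/2293 = 17100/8257093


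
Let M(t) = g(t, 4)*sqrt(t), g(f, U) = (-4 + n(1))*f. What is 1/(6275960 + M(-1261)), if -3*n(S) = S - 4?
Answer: 6275960/39405720204829 - 3783*I*sqrt(1261)/39405720204829 ≈ 1.5927e-7 - 3.4091e-9*I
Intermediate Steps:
n(S) = 4/3 - S/3 (n(S) = -(S - 4)/3 = -(-4 + S)/3 = 4/3 - S/3)
g(f, U) = -3*f (g(f, U) = (-4 + (4/3 - 1/3*1))*f = (-4 + (4/3 - 1/3))*f = (-4 + 1)*f = -3*f)
M(t) = -3*t**(3/2) (M(t) = (-3*t)*sqrt(t) = -3*t**(3/2))
1/(6275960 + M(-1261)) = 1/(6275960 - (-3783)*I*sqrt(1261)) = 1/(6275960 + 3783*I*sqrt(1261))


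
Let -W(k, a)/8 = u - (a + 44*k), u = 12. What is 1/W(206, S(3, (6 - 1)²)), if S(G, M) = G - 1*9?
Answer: 1/72368 ≈ 1.3818e-5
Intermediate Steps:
S(G, M) = -9 + G (S(G, M) = G - 9 = -9 + G)
W(k, a) = -96 + 8*a + 352*k (W(k, a) = -8*(12 - (a + 44*k)) = -8*(12 + (-a - 44*k)) = -8*(12 - a - 44*k) = -96 + 8*a + 352*k)
1/W(206, S(3, (6 - 1)²)) = 1/(-96 + 8*(-9 + 3) + 352*206) = 1/(-96 + 8*(-6) + 72512) = 1/(-96 - 48 + 72512) = 1/72368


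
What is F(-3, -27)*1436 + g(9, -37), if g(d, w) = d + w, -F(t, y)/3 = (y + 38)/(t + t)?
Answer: 7870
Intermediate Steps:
F(t, y) = -3*(38 + y)/(2*t) (F(t, y) = -3*(y + 38)/(t + t) = -3*(38 + y)/(2*t))
F(-3, -27)*1436 + g(9, -37) = ((3/2)*(-38 - 1*(-27))/(-3))*1436 + (9 - 37) = ((3/2)*(-⅓)*(-38 + 27))*1436 - 28 = ((3/2)*(-⅓)*(-11))*1436 - 28 = (11/2)*1436 - 28 = 7898 - 28 = 7870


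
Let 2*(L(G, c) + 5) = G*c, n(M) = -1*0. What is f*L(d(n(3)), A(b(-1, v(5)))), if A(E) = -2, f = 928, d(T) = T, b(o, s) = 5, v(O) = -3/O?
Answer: -4640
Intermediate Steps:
n(M) = 0
L(G, c) = -5 + G*c/2 (L(G, c) = -5 + (G*c)/2 = -5 + G*c/2)
f*L(d(n(3)), A(b(-1, v(5)))) = 928*(-5 + (½)*0*(-2)) = 928*(-5 + 0) = 928*(-5) = -4640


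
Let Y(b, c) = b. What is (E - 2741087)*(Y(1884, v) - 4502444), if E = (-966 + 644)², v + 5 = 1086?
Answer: 11869790445680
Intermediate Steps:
v = 1081 (v = -5 + 1086 = 1081)
E = 103684 (E = (-322)² = 103684)
(E - 2741087)*(Y(1884, v) - 4502444) = (103684 - 2741087)*(1884 - 4502444) = -2637403*(-4500560) = 11869790445680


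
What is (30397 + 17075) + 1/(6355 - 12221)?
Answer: 278470751/5866 ≈ 47472.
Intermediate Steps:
(30397 + 17075) + 1/(6355 - 12221) = 47472 + 1/(-5866) = 47472 - 1/5866 = 278470751/5866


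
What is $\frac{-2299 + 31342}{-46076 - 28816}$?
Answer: $- \frac{9681}{24964} \approx -0.3878$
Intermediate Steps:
$\frac{-2299 + 31342}{-46076 - 28816} = \frac{29043}{-74892} = 29043 \left(- \frac{1}{74892}\right) = - \frac{9681}{24964}$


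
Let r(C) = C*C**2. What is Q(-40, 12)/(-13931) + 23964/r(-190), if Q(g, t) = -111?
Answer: 106876629/23888182250 ≈ 0.0044740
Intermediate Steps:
r(C) = C**3
Q(-40, 12)/(-13931) + 23964/r(-190) = -111/(-13931) + 23964/((-190)**3) = -111*(-1/13931) + 23964/(-6859000) = 111/13931 + 23964*(-1/6859000) = 111/13931 - 5991/1714750 = 106876629/23888182250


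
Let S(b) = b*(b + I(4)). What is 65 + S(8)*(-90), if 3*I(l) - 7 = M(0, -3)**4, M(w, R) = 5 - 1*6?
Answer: -7615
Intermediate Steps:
M(w, R) = -1 (M(w, R) = 5 - 6 = -1)
I(l) = 8/3 (I(l) = 7/3 + (1/3)*(-1)**4 = 7/3 + (1/3)*1 = 7/3 + 1/3 = 8/3)
S(b) = b*(8/3 + b) (S(b) = b*(b + 8/3) = b*(8/3 + b))
65 + S(8)*(-90) = 65 + ((1/3)*8*(8 + 3*8))*(-90) = 65 + ((1/3)*8*(8 + 24))*(-90) = 65 + ((1/3)*8*32)*(-90) = 65 + (256/3)*(-90) = 65 - 7680 = -7615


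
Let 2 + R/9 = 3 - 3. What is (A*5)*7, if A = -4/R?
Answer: 70/9 ≈ 7.7778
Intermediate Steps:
R = -18 (R = -18 + 9*(3 - 3) = -18 + 9*0 = -18 + 0 = -18)
A = 2/9 (A = -4/(-18) = -4*(-1/18) = 2/9 ≈ 0.22222)
(A*5)*7 = ((2/9)*5)*7 = (10/9)*7 = 70/9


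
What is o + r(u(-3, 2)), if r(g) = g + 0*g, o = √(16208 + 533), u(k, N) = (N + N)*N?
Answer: 8 + √16741 ≈ 137.39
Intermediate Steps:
u(k, N) = 2*N² (u(k, N) = (2*N)*N = 2*N²)
o = √16741 ≈ 129.39
r(g) = g (r(g) = g + 0 = g)
o + r(u(-3, 2)) = √16741 + 2*2² = √16741 + 2*4 = √16741 + 8 = 8 + √16741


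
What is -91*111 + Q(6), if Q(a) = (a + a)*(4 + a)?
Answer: -9981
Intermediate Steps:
Q(a) = 2*a*(4 + a) (Q(a) = (2*a)*(4 + a) = 2*a*(4 + a))
-91*111 + Q(6) = -91*111 + 2*6*(4 + 6) = -10101 + 2*6*10 = -10101 + 120 = -9981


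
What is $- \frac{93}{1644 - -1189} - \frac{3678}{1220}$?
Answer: $- \frac{5266617}{1728130} \approx -3.0476$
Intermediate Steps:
$- \frac{93}{1644 - -1189} - \frac{3678}{1220} = - \frac{93}{1644 + 1189} - \frac{1839}{610} = - \frac{93}{2833} - \frac{1839}{610} = - \frac{5266617}{1728130}$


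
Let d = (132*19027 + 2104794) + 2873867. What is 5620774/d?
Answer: 5620774/7490225 ≈ 0.75041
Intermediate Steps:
d = 7490225 (d = (2511564 + 2104794) + 2873867 = 4616358 + 2873867 = 7490225)
5620774/d = 5620774/7490225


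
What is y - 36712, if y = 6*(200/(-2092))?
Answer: -19200676/523 ≈ -36713.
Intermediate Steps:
y = -300/523 (y = 6*(200*(-1/2092)) = 6*(-50/523) = -300/523 ≈ -0.57361)
y - 36712 = -300/523 - 36712 = -19200676/523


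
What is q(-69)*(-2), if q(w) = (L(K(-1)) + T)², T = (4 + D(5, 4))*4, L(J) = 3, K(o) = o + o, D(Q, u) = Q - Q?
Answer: -722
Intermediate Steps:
D(Q, u) = 0
K(o) = 2*o
T = 16 (T = (4 + 0)*4 = 4*4 = 16)
q(w) = 361 (q(w) = (3 + 16)² = 19² = 361)
q(-69)*(-2) = 361*(-2) = -722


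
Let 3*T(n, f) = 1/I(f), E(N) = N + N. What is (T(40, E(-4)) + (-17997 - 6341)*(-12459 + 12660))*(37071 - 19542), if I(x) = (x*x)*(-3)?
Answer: -16464149996627/192 ≈ -8.5751e+10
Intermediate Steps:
E(N) = 2*N
I(x) = -3*x**2 (I(x) = x**2*(-3) = -3*x**2)
T(n, f) = -1/(9*f**2) (T(n, f) = 1/(3*((-3*f**2))) = (-1/(3*f**2))/3 = -1/(9*f**2))
(T(40, E(-4)) + (-17997 - 6341)*(-12459 + 12660))*(37071 - 19542) = (-1/(9*(2*(-4))**2) + (-17997 - 6341)*(-12459 + 12660))*(37071 - 19542) = (-1/9/(-8)**2 - 24338*201)*17529 = (-1/9*1/64 - 4891938)*17529 = (-1/576 - 4891938)*17529 = -2817756289/576*17529 = -16464149996627/192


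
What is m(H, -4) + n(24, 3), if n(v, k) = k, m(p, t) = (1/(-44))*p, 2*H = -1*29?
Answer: 293/88 ≈ 3.3295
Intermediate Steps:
H = -29/2 (H = (-1*29)/2 = (½)*(-29) = -29/2 ≈ -14.500)
m(p, t) = -p/44 (m(p, t) = (1*(-1/44))*p = -p/44)
m(H, -4) + n(24, 3) = -1/44*(-29/2) + 3 = 29/88 + 3 = 293/88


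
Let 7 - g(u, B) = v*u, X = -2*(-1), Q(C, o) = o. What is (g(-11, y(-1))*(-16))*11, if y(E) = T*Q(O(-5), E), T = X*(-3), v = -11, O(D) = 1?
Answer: 20064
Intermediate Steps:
X = 2
T = -6 (T = 2*(-3) = -6)
y(E) = -6*E
g(u, B) = 7 + 11*u (g(u, B) = 7 - (-11)*u = 7 + 11*u)
(g(-11, y(-1))*(-16))*11 = ((7 + 11*(-11))*(-16))*11 = ((7 - 121)*(-16))*11 = -114*(-16)*11 = 1824*11 = 20064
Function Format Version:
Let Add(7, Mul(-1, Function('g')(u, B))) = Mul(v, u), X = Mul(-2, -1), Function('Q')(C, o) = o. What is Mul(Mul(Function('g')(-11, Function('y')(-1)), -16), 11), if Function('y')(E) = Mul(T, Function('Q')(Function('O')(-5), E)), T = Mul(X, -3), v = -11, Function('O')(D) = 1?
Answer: 20064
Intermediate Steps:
X = 2
T = -6 (T = Mul(2, -3) = -6)
Function('y')(E) = Mul(-6, E)
Function('g')(u, B) = Add(7, Mul(11, u)) (Function('g')(u, B) = Add(7, Mul(-1, Mul(-11, u))) = Add(7, Mul(11, u)))
Mul(Mul(Function('g')(-11, Function('y')(-1)), -16), 11) = Mul(Mul(Add(7, Mul(11, -11)), -16), 11) = Mul(Mul(Add(7, -121), -16), 11) = Mul(Mul(-114, -16), 11) = Mul(1824, 11) = 20064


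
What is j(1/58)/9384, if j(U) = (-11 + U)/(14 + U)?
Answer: -637/7629192 ≈ -8.3495e-5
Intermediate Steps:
j(U) = (-11 + U)/(14 + U)
j(1/58)/9384 = ((-11 + 1/58)/(14 + 1/58))/9384 = ((-11 + 1/58)/(14 + 1/58))*(1/9384) = (-637/58/(813/58))*(1/9384) = ((58/813)*(-637/58))*(1/9384) = -637/813*1/9384 = -637/7629192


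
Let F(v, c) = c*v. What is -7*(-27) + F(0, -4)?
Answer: 189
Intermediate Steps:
-7*(-27) + F(0, -4) = -7*(-27) - 4*0 = 189 + 0 = 189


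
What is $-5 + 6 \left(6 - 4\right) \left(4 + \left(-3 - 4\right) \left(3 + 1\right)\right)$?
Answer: $-293$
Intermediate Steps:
$-5 + 6 \left(6 - 4\right) \left(4 + \left(-3 - 4\right) \left(3 + 1\right)\right) = -5 + 6 \cdot 2 \left(4 - 28\right) = -5 + 6 \cdot 2 \left(-24\right) = -5 + 6 \left(-48\right) = -5 - 288 = -293$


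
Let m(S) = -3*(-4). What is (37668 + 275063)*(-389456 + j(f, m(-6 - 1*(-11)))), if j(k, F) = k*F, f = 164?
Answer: -121179509728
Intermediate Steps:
m(S) = 12
j(k, F) = F*k
(37668 + 275063)*(-389456 + j(f, m(-6 - 1*(-11)))) = (37668 + 275063)*(-389456 + 12*164) = 312731*(-389456 + 1968) = 312731*(-387488) = -121179509728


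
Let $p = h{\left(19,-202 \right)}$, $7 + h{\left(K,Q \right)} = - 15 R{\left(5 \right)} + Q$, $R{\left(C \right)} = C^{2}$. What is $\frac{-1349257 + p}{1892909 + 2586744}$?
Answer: $- \frac{1349841}{4479653} \approx -0.30133$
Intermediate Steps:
$h{\left(K,Q \right)} = -382 + Q$ ($h{\left(K,Q \right)} = -7 + \left(- 15 \cdot 5^{2} + Q\right) = -7 + \left(\left(-15\right) 25 + Q\right) = -7 + \left(-375 + Q\right) = -382 + Q$)
$p = -584$ ($p = -382 - 202 = -584$)
$\frac{-1349257 + p}{1892909 + 2586744} = \frac{-1349257 - 584}{1892909 + 2586744} = - \frac{1349841}{4479653}$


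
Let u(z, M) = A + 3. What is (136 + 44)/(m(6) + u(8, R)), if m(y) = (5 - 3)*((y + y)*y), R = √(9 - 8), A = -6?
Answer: 60/47 ≈ 1.2766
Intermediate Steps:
R = 1 (R = √1 = 1)
u(z, M) = -3 (u(z, M) = -6 + 3 = -3)
m(y) = 4*y² (m(y) = 2*((2*y)*y) = 2*(2*y²) = 4*y²)
(136 + 44)/(m(6) + u(8, R)) = (136 + 44)/(4*6² - 3) = 180/(4*36 - 3) = 180/(144 - 3) = 180/141 = 180*(1/141) = 60/47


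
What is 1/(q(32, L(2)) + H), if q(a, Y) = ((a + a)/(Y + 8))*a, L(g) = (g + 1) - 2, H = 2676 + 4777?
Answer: 9/69125 ≈ 0.00013020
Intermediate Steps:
H = 7453
L(g) = -1 + g (L(g) = (1 + g) - 2 = -1 + g)
q(a, Y) = 2*a²/(8 + Y) (q(a, Y) = ((2*a)/(8 + Y))*a = (2*a/(8 + Y))*a = 2*a²/(8 + Y))
1/(q(32, L(2)) + H) = 1/(2*32²/(8 + (-1 + 2)) + 7453) = 1/(2*1024/(8 + 1) + 7453) = 1/(2*1024/9 + 7453) = 1/(2*1024*(⅑) + 7453) = 1/(2048/9 + 7453) = 1/(69125/9) = 9/69125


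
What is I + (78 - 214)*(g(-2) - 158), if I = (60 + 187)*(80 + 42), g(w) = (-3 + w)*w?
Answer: 50262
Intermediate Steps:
g(w) = w*(-3 + w)
I = 30134 (I = 247*122 = 30134)
I + (78 - 214)*(g(-2) - 158) = 30134 + (78 - 214)*(-2*(-3 - 2) - 158) = 30134 - 136*(-2*(-5) - 158) = 30134 - 136*(10 - 158) = 30134 - 136*(-148) = 30134 + 20128 = 50262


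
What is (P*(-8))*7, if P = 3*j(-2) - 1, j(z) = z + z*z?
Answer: -280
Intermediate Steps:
j(z) = z + z**2
P = 5 (P = 3*(-2*(1 - 2)) - 1 = 3*(-2*(-1)) - 1 = 3*2 - 1 = 6 - 1 = 5)
(P*(-8))*7 = (5*(-8))*7 = -40*7 = -280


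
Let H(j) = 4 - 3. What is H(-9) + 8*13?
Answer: 105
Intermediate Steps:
H(j) = 1
H(-9) + 8*13 = 1 + 8*13 = 1 + 104 = 105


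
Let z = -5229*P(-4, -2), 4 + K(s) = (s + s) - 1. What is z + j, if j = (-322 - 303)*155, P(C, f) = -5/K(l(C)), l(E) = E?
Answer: -1285520/13 ≈ -98886.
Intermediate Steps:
K(s) = -5 + 2*s (K(s) = -4 + ((s + s) - 1) = -4 + (2*s - 1) = -4 + (-1 + 2*s) = -5 + 2*s)
P(C, f) = -5/(-5 + 2*C)
j = -96875 (j = -625*155 = -96875)
z = -26145/13 (z = -(-26145)/(-5 + 2*(-4)) = -(-26145)/(-5 - 8) = -(-26145)/(-13) = -(-26145)*(-1)/13 = -5229*5/13 = -26145/13 ≈ -2011.2)
z + j = -26145/13 - 96875 = -1285520/13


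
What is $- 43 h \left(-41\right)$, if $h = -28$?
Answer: $-49364$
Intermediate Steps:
$- 43 h \left(-41\right) = \left(-43\right) \left(-28\right) \left(-41\right) = 1204 \left(-41\right) = -49364$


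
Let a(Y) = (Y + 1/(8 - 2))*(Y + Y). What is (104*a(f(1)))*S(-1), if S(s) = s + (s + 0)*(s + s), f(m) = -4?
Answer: 9568/3 ≈ 3189.3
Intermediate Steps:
S(s) = s + 2*s² (S(s) = s + s*(2*s) = s + 2*s²)
a(Y) = 2*Y*(⅙ + Y) (a(Y) = (Y + 1/6)*(2*Y) = (Y + ⅙)*(2*Y) = (⅙ + Y)*(2*Y) = 2*Y*(⅙ + Y))
(104*a(f(1)))*S(-1) = (104*((⅓)*(-4)*(1 + 6*(-4))))*(-(1 + 2*(-1))) = (104*((⅓)*(-4)*(1 - 24)))*(-(1 - 2)) = (104*((⅓)*(-4)*(-23)))*(-1*(-1)) = (104*(92/3))*1 = (9568/3)*1 = 9568/3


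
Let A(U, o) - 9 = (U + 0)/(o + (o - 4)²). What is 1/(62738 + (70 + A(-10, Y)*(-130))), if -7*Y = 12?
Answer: 379/23376727 ≈ 1.6213e-5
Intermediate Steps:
Y = -12/7 (Y = -⅐*12 = -12/7 ≈ -1.7143)
A(U, o) = 9 + U/(o + (-4 + o)²) (A(U, o) = 9 + (U + 0)/(o + (o - 4)²) = 9 + U/(o + (-4 + o)²))
1/(62738 + (70 + A(-10, Y)*(-130))) = 1/(62738 + (70 + ((-10 + 9*(-12/7) + 9*(-4 - 12/7)²)/(-12/7 + (-4 - 12/7)²))*(-130))) = 1/(62738 + (70 + ((-10 - 108/7 + 9*(-40/7)²)/(-12/7 + (-40/7)²))*(-130))) = 1/(62738 + (70 + ((-10 - 108/7 + 9*(1600/49))/(-12/7 + 1600/49))*(-130))) = 1/(62738 + (70 + ((-10 - 108/7 + 14400/49)/(1516/49))*(-130))) = 1/(62738 + (70 + ((49/1516)*(13154/49))*(-130))) = 1/(62738 + (70 + (6577/758)*(-130))) = 1/(62738 + (70 - 427505/379)) = 1/(62738 - 400975/379) = 1/(23376727/379) = 379/23376727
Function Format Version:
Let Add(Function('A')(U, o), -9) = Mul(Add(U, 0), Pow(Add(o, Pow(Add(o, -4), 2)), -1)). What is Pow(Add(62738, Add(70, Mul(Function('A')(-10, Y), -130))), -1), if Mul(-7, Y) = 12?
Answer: Rational(379, 23376727) ≈ 1.6213e-5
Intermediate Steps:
Y = Rational(-12, 7) (Y = Mul(Rational(-1, 7), 12) = Rational(-12, 7) ≈ -1.7143)
Function('A')(U, o) = Add(9, Mul(U, Pow(Add(o, Pow(Add(-4, o), 2)), -1))) (Function('A')(U, o) = Add(9, Mul(Add(U, 0), Pow(Add(o, Pow(Add(o, -4), 2)), -1))) = Add(9, Mul(U, Pow(Add(o, Pow(Add(-4, o), 2)), -1))))
Pow(Add(62738, Add(70, Mul(Function('A')(-10, Y), -130))), -1) = Pow(Add(62738, Add(70, Mul(Mul(Pow(Add(Rational(-12, 7), Pow(Add(-4, Rational(-12, 7)), 2)), -1), Add(-10, Mul(9, Rational(-12, 7)), Mul(9, Pow(Add(-4, Rational(-12, 7)), 2)))), -130))), -1) = Pow(Add(62738, Add(70, Mul(Mul(Pow(Add(Rational(-12, 7), Pow(Rational(-40, 7), 2)), -1), Add(-10, Rational(-108, 7), Mul(9, Pow(Rational(-40, 7), 2)))), -130))), -1) = Pow(Add(62738, Add(70, Mul(Mul(Pow(Add(Rational(-12, 7), Rational(1600, 49)), -1), Add(-10, Rational(-108, 7), Mul(9, Rational(1600, 49)))), -130))), -1) = Pow(Add(62738, Add(70, Mul(Mul(Pow(Rational(1516, 49), -1), Add(-10, Rational(-108, 7), Rational(14400, 49))), -130))), -1) = Pow(Add(62738, Add(70, Mul(Mul(Rational(49, 1516), Rational(13154, 49)), -130))), -1) = Pow(Add(62738, Add(70, Mul(Rational(6577, 758), -130))), -1) = Pow(Add(62738, Add(70, Rational(-427505, 379))), -1) = Pow(Add(62738, Rational(-400975, 379)), -1) = Pow(Rational(23376727, 379), -1) = Rational(379, 23376727)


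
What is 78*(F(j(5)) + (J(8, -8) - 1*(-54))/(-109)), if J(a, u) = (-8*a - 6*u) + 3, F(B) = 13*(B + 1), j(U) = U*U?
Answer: 2870478/109 ≈ 26335.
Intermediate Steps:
j(U) = U**2
F(B) = 13 + 13*B (F(B) = 13*(1 + B) = 13 + 13*B)
J(a, u) = 3 - 8*a - 6*u
78*(F(j(5)) + (J(8, -8) - 1*(-54))/(-109)) = 78*((13 + 13*5**2) + ((3 - 8*8 - 6*(-8)) - 1*(-54))/(-109)) = 78*((13 + 13*25) + ((3 - 64 + 48) + 54)*(-1/109)) = 78*((13 + 325) + (-13 + 54)*(-1/109)) = 78*(338 + 41*(-1/109)) = 78*(338 - 41/109) = 78*(36801/109) = 2870478/109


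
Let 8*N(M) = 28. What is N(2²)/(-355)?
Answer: -7/710 ≈ -0.0098592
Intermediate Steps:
N(M) = 7/2 (N(M) = (⅛)*28 = 7/2)
N(2²)/(-355) = (7/2)/(-355) = (7/2)*(-1/355) = -7/710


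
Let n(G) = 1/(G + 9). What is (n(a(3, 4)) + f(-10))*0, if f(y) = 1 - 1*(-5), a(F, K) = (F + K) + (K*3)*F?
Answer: 0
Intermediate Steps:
a(F, K) = F + K + 3*F*K (a(F, K) = (F + K) + (3*K)*F = (F + K) + 3*F*K = F + K + 3*F*K)
f(y) = 6 (f(y) = 1 + 5 = 6)
n(G) = 1/(9 + G)
(n(a(3, 4)) + f(-10))*0 = (1/(9 + (3 + 4 + 3*3*4)) + 6)*0 = (1/(9 + (3 + 4 + 36)) + 6)*0 = (1/(9 + 43) + 6)*0 = (1/52 + 6)*0 = (313/52)*0 = 0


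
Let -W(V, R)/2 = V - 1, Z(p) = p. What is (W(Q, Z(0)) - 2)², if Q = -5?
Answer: 100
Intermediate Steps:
W(V, R) = 2 - 2*V (W(V, R) = -2*(V - 1) = -2*(-1 + V) = 2 - 2*V)
(W(Q, Z(0)) - 2)² = ((2 - 2*(-5)) - 2)² = ((2 + 10) - 2)² = (12 - 2)² = 10² = 100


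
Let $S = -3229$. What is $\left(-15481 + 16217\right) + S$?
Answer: $-2493$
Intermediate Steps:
$\left(-15481 + 16217\right) + S = \left(-15481 + 16217\right) - 3229 = 736 - 3229 = -2493$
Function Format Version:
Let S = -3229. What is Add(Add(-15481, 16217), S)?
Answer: -2493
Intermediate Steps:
Add(Add(-15481, 16217), S) = Add(Add(-15481, 16217), -3229) = Add(736, -3229) = -2493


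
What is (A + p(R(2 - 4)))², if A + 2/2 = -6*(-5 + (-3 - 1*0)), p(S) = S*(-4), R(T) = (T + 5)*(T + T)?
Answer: 9025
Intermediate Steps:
R(T) = 2*T*(5 + T) (R(T) = (5 + T)*(2*T) = 2*T*(5 + T))
p(S) = -4*S
A = 47 (A = -1 - 6*(-5 + (-3 - 1*0)) = -1 - 6*(-5 + (-3 + 0)) = -1 - 6*(-5 - 3) = -1 - 6*(-8) = -1 + 48 = 47)
(A + p(R(2 - 4)))² = (47 - 8*(2 - 4)*(5 + (2 - 4)))² = (47 - 8*(-2)*(5 - 2))² = (47 - 8*(-2)*3)² = (47 - 4*(-12))² = (47 + 48)² = 95² = 9025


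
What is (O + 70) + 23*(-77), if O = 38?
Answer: -1663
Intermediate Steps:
(O + 70) + 23*(-77) = (38 + 70) + 23*(-77) = 108 - 1771 = -1663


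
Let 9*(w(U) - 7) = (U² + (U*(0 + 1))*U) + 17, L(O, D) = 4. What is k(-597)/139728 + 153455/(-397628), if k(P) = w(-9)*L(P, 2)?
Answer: -12037046141/31252367916 ≈ -0.38516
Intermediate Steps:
w(U) = 80/9 + 2*U²/9 (w(U) = 7 + ((U² + (U*(0 + 1))*U) + 17)/9 = 7 + ((U² + (U*1)*U) + 17)/9 = 7 + ((U² + U*U) + 17)/9 = 7 + ((U² + U²) + 17)/9 = 7 + (2*U² + 17)/9 = 7 + (17 + 2*U²)/9 = 7 + (17/9 + 2*U²/9) = 80/9 + 2*U²/9)
k(P) = 968/9 (k(P) = (80/9 + (2/9)*(-9)²)*4 = (80/9 + (2/9)*81)*4 = (80/9 + 18)*4 = (242/9)*4 = 968/9)
k(-597)/139728 + 153455/(-397628) = (968/9)/139728 + 153455/(-397628) = (968/9)*(1/139728) + 153455*(-1/397628) = 121/157194 - 153455/397628 = -12037046141/31252367916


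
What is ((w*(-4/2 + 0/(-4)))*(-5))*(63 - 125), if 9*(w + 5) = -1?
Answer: 28520/9 ≈ 3168.9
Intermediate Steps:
w = -46/9 (w = -5 + (⅑)*(-1) = -5 - ⅑ = -46/9 ≈ -5.1111)
((w*(-4/2 + 0/(-4)))*(-5))*(63 - 125) = (-46*(-4/2 + 0/(-4))/9*(-5))*(63 - 125) = (-46*(-4*½ + 0*(-¼))/9*(-5))*(-62) = (-46*(-2 + 0)/9*(-5))*(-62) = (-46/9*(-2)*(-5))*(-62) = ((92/9)*(-5))*(-62) = -460/9*(-62) = 28520/9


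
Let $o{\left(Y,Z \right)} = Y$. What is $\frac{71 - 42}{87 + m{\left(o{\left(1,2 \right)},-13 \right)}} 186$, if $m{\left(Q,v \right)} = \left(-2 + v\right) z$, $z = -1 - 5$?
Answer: $\frac{1798}{59} \approx 30.475$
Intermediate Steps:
$z = -6$ ($z = -1 - 5 = -6$)
$m{\left(Q,v \right)} = 12 - 6 v$ ($m{\left(Q,v \right)} = \left(-2 + v\right) \left(-6\right) = 12 - 6 v$)
$\frac{71 - 42}{87 + m{\left(o{\left(1,2 \right)},-13 \right)}} 186 = \frac{71 - 42}{87 + \left(12 - -78\right)} 186 = \frac{29}{87 + \left(12 + 78\right)} 186 = \frac{29}{87 + 90} \cdot 186 = \frac{29}{177} \cdot 186 = \frac{1798}{59}$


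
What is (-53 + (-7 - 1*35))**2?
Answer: 9025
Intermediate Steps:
(-53 + (-7 - 1*35))**2 = (-53 + (-7 - 35))**2 = (-53 - 42)**2 = (-95)**2 = 9025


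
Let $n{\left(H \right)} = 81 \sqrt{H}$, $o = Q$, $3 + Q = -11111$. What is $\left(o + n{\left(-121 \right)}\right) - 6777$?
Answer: $-17891 + 891 i \approx -17891.0 + 891.0 i$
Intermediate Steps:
$Q = -11114$ ($Q = -3 - 11111 = -11114$)
$o = -11114$
$\left(o + n{\left(-121 \right)}\right) - 6777 = \left(-11114 + 81 \sqrt{-121}\right) - 6777 = \left(-11114 + 81 \cdot 11 i\right) - 6777 = \left(-11114 + 891 i\right) - 6777 = -17891 + 891 i$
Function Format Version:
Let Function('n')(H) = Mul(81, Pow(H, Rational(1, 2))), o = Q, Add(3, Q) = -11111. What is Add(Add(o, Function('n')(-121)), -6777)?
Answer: Add(-17891, Mul(891, I)) ≈ Add(-17891., Mul(891.00, I))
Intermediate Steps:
Q = -11114 (Q = Add(-3, -11111) = -11114)
o = -11114
Add(Add(o, Function('n')(-121)), -6777) = Add(Add(-11114, Mul(81, Pow(-121, Rational(1, 2)))), -6777) = Add(Add(-11114, Mul(81, Mul(11, I))), -6777) = Add(Add(-11114, Mul(891, I)), -6777) = Add(-17891, Mul(891, I))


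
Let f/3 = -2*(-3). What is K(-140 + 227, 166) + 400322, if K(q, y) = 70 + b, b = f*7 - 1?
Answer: 400517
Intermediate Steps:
f = 18 (f = 3*(-2*(-3)) = 3*6 = 18)
b = 125 (b = 18*7 - 1 = 126 - 1 = 125)
K(q, y) = 195 (K(q, y) = 70 + 125 = 195)
K(-140 + 227, 166) + 400322 = 195 + 400322 = 400517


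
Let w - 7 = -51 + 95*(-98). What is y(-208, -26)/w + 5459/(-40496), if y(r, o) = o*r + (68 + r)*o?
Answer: -69578549/63133264 ≈ -1.1021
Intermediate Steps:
y(r, o) = o*r + o*(68 + r)
w = -9354 (w = 7 + (-51 + 95*(-98)) = 7 + (-51 - 9310) = 7 - 9361 = -9354)
y(-208, -26)/w + 5459/(-40496) = (2*(-26)*(34 - 208))/(-9354) + 5459/(-40496) = (2*(-26)*(-174))*(-1/9354) + 5459*(-1/40496) = 9048*(-1/9354) - 5459/40496 = -1508/1559 - 5459/40496 = -69578549/63133264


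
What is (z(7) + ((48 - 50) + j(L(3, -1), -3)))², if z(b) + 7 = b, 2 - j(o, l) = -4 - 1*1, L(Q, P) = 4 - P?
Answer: 25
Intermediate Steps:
j(o, l) = 7 (j(o, l) = 2 - (-4 - 1*1) = 2 - (-4 - 1) = 2 - 1*(-5) = 2 + 5 = 7)
z(b) = -7 + b
(z(7) + ((48 - 50) + j(L(3, -1), -3)))² = ((-7 + 7) + ((48 - 50) + 7))² = (0 + (-2 + 7))² = (0 + 5)² = 5² = 25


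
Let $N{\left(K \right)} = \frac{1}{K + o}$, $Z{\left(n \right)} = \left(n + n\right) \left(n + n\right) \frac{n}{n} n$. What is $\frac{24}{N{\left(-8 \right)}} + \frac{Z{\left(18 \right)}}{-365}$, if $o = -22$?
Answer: $- \frac{286128}{365} \approx -783.91$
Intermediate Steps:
$Z{\left(n \right)} = 4 n^{3}$ ($Z{\left(n \right)} = 2 n 2 n 1 n = 4 n^{2} \cdot 1 n = 4 n^{2} n = 4 n^{3}$)
$N{\left(K \right)} = \frac{1}{-22 + K}$ ($N{\left(K \right)} = \frac{1}{K - 22} = \frac{1}{-22 + K}$)
$\frac{24}{N{\left(-8 \right)}} + \frac{Z{\left(18 \right)}}{-365} = \frac{24}{\frac{1}{-22 - 8}} + \frac{4 \cdot 18^{3}}{-365} = \frac{24}{\frac{1}{-30}} + 4 \cdot 5832 \left(- \frac{1}{365}\right) = \frac{24}{- \frac{1}{30}} + 23328 \left(- \frac{1}{365}\right) = 24 \left(-30\right) - \frac{23328}{365} = -720 - \frac{23328}{365} = - \frac{286128}{365}$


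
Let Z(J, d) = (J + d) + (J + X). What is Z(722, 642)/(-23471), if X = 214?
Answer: -2300/23471 ≈ -0.097993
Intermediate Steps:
Z(J, d) = 214 + d + 2*J (Z(J, d) = (J + d) + (J + 214) = (J + d) + (214 + J) = 214 + d + 2*J)
Z(722, 642)/(-23471) = (214 + 642 + 2*722)/(-23471) = (214 + 642 + 1444)*(-1/23471) = 2300*(-1/23471) = -2300/23471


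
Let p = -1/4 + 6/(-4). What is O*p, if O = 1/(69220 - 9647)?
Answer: -7/238292 ≈ -2.9376e-5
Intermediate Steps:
p = -7/4 (p = -1*1/4 + 6*(-1/4) = -1/4 - 3/2 = -7/4 ≈ -1.7500)
O = 1/59573 ≈ 1.6786e-5
O*p = (1/59573)*(-7/4) = -7/238292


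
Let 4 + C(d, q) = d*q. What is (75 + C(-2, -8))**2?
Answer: 7569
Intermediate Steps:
C(d, q) = -4 + d*q
(75 + C(-2, -8))**2 = (75 + (-4 - 2*(-8)))**2 = (75 + (-4 + 16))**2 = (75 + 12)**2 = 87**2 = 7569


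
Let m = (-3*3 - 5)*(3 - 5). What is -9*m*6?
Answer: -1512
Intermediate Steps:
m = 28 (m = (-9 - 5)*(-2) = -14*(-2) = 28)
-9*m*6 = -9*28*6 = -252*6 = -1512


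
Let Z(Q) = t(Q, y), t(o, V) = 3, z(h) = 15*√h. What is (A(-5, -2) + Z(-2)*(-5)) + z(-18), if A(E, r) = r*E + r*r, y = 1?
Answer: -1 + 45*I*√2 ≈ -1.0 + 63.64*I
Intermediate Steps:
A(E, r) = r² + E*r (A(E, r) = E*r + r² = r² + E*r)
Z(Q) = 3
(A(-5, -2) + Z(-2)*(-5)) + z(-18) = (-2*(-5 - 2) + 3*(-5)) + 15*√(-18) = (-2*(-7) - 15) + 15*(3*I*√2) = (14 - 15) + 45*I*√2 = -1 + 45*I*√2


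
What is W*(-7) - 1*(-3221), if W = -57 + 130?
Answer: 2710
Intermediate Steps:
W = 73
W*(-7) - 1*(-3221) = 73*(-7) - 1*(-3221) = -511 + 3221 = 2710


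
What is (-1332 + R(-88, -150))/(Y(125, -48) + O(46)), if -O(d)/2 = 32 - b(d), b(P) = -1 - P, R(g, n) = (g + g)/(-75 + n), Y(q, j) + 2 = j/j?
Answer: 299524/35775 ≈ 8.3724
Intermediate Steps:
Y(q, j) = -1 (Y(q, j) = -2 + j/j = -2 + 1 = -1)
R(g, n) = 2*g/(-75 + n) (R(g, n) = (2*g)/(-75 + n) = 2*g/(-75 + n))
O(d) = -66 - 2*d (O(d) = -2*(32 - (-1 - d)) = -2*(32 + (1 + d)) = -2*(33 + d) = -66 - 2*d)
(-1332 + R(-88, -150))/(Y(125, -48) + O(46)) = (-1332 + 2*(-88)/(-75 - 150))/(-1 + (-66 - 2*46)) = (-1332 + 2*(-88)/(-225))/(-1 + (-66 - 92)) = (-1332 + 2*(-88)*(-1/225))/(-1 - 158) = (-1332 + 176/225)/(-159) = -299524/225*(-1/159) = 299524/35775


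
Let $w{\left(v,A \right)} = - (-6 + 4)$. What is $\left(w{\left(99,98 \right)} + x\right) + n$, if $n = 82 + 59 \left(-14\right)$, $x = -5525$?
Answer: $-6267$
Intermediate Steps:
$w{\left(v,A \right)} = 2$ ($w{\left(v,A \right)} = \left(-1\right) \left(-2\right) = 2$)
$n = -744$ ($n = 82 - 826 = -744$)
$\left(w{\left(99,98 \right)} + x\right) + n = \left(2 - 5525\right) - 744 = -5523 - 744 = -6267$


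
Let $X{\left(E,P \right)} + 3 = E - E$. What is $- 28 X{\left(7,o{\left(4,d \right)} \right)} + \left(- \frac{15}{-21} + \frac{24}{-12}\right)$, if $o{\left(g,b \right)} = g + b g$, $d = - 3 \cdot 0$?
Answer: $\frac{579}{7} \approx 82.714$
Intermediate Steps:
$d = 0$ ($d = \left(-1\right) 0 = 0$)
$X{\left(E,P \right)} = -3$ ($X{\left(E,P \right)} = -3 + \left(E - E\right) = -3 + 0 = -3$)
$- 28 X{\left(7,o{\left(4,d \right)} \right)} + \left(- \frac{15}{-21} + \frac{24}{-12}\right) = \left(-28\right) \left(-3\right) + \left(- \frac{15}{-21} + \frac{24}{-12}\right) = 84 + \left(\left(-15\right) \left(- \frac{1}{21}\right) + 24 \left(- \frac{1}{12}\right)\right) = 84 + \left(\frac{5}{7} - 2\right) = 84 - \frac{9}{7} = \frac{579}{7}$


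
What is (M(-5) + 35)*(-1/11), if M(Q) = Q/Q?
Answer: -36/11 ≈ -3.2727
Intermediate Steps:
M(Q) = 1
(M(-5) + 35)*(-1/11) = (1 + 35)*(-1/11) = 36*(-1*1/11) = 36*(-1/11) = -36/11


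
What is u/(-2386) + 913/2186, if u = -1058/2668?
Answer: 63199261/151258084 ≈ 0.41782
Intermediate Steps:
u = -23/58 (u = -1058*1/2668 = -23/58 ≈ -0.39655)
u/(-2386) + 913/2186 = -23/58/(-2386) + 913/2186 = -23/58*(-1/2386) + 913*(1/2186) = 23/138388 + 913/2186 = 63199261/151258084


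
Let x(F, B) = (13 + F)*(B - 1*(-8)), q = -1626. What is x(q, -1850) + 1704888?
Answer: 4676034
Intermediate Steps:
x(F, B) = (8 + B)*(13 + F) (x(F, B) = (13 + F)*(B + 8) = (13 + F)*(8 + B) = (8 + B)*(13 + F))
x(q, -1850) + 1704888 = (104 + 8*(-1626) + 13*(-1850) - 1850*(-1626)) + 1704888 = (104 - 13008 - 24050 + 3008100) + 1704888 = 2971146 + 1704888 = 4676034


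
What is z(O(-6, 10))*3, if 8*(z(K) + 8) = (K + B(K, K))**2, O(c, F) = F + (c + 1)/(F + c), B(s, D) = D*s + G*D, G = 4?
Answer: 11067723/2048 ≈ 5404.2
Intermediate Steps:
B(s, D) = 4*D + D*s (B(s, D) = D*s + 4*D = 4*D + D*s)
O(c, F) = F + (1 + c)/(F + c)
z(K) = -8 + (K + K*(4 + K))**2/8
z(O(-6, 10))*3 = (-8 + ((1 - 6 + 10**2 + 10*(-6))/(10 - 6))**2*(5 + (1 - 6 + 10**2 + 10*(-6))/(10 - 6))**2/8)*3 = (-8 + ((1 - 6 + 100 - 60)/4)**2*(5 + (1 - 6 + 100 - 60)/4)**2/8)*3 = (-8 + ((1/4)*35)**2*(5 + (1/4)*35)**2/8)*3 = (-8 + (35/4)**2*(5 + 35/4)**2/8)*3 = (-8 + (1/8)*(1225/16)*(55/4)**2)*3 = (-8 + (1/8)*(1225/16)*(3025/16))*3 = (-8 + 3705625/2048)*3 = (3689241/2048)*3 = 11067723/2048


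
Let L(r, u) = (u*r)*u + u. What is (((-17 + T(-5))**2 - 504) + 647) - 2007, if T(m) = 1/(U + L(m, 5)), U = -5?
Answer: -24605124/15625 ≈ -1574.7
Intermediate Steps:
L(r, u) = u + r*u**2 (L(r, u) = (r*u)*u + u = r*u**2 + u = u + r*u**2)
T(m) = 1/(25*m) (T(m) = 1/(-5 + 5*(1 + m*5)) = 1/(-5 + 5*(1 + 5*m)) = 1/(-5 + (5 + 25*m)) = 1/(25*m))
(((-17 + T(-5))**2 - 504) + 647) - 2007 = (((-17 + (1/25)/(-5))**2 - 504) + 647) - 2007 = (((-17 + (1/25)*(-1/5))**2 - 504) + 647) - 2007 = (((-17 - 1/125)**2 - 504) + 647) - 2007 = (((-2126/125)**2 - 504) + 647) - 2007 = ((4519876/15625 - 504) + 647) - 2007 = (-3355124/15625 + 647) - 2007 = 6754251/15625 - 2007 = -24605124/15625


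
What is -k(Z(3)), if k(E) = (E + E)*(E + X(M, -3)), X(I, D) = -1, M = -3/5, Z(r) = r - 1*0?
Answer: -12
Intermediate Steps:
Z(r) = r (Z(r) = r + 0 = r)
M = -⅗ (M = -3*⅕ = -⅗ ≈ -0.60000)
k(E) = 2*E*(-1 + E) (k(E) = (E + E)*(E - 1) = (2*E)*(-1 + E) = 2*E*(-1 + E))
-k(Z(3)) = -2*3*(-1 + 3) = -2*3*2 = -1*12 = -12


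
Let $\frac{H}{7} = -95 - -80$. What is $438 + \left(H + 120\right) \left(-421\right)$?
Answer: $-5877$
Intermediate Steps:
$H = -105$ ($H = 7 \left(-95 - -80\right) = 7 \left(-95 + 80\right) = 7 \left(-15\right) = -105$)
$438 + \left(H + 120\right) \left(-421\right) = 438 + \left(-105 + 120\right) \left(-421\right) = 438 + 15 \left(-421\right) = 438 - 6315 = -5877$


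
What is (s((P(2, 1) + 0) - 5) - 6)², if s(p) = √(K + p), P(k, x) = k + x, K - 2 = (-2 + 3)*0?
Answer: 36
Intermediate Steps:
K = 2 (K = 2 + (-2 + 3)*0 = 2 + 1*0 = 2 + 0 = 2)
s(p) = √(2 + p)
(s((P(2, 1) + 0) - 5) - 6)² = (√(2 + (((2 + 1) + 0) - 5)) - 6)² = (√(2 + ((3 + 0) - 5)) - 6)² = (√(2 + (3 - 5)) - 6)² = (√(2 - 2) - 6)² = (√0 - 6)² = (0 - 6)² = (-6)² = 36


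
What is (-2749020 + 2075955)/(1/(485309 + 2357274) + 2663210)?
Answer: -1913243126895/7570395471431 ≈ -0.25273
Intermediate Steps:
(-2749020 + 2075955)/(1/(485309 + 2357274) + 2663210) = -673065/(1/2842583 + 2663210) = -673065/7570395471431/2842583 = -673065*2842583/7570395471431 = -1913243126895/7570395471431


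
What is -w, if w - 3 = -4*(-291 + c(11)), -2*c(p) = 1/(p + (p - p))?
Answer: -12839/11 ≈ -1167.2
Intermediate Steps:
c(p) = -1/(2*p) (c(p) = -1/(2*(p + (p - p))) = -1/(2*(p + 0)) = -1/(2*p))
w = 12839/11 (w = 3 - 4*(-291 - ½/11) = 3 - 4*(-291 - ½*1/11) = 3 - 4*(-291 - 1/22) = 3 - 4*(-6403/22) = 3 + 12806/11 = 12839/11 ≈ 1167.2)
-w = -1*12839/11 = -12839/11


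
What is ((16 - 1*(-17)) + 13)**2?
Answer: 2116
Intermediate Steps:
((16 - 1*(-17)) + 13)**2 = ((16 + 17) + 13)**2 = (33 + 13)**2 = 46**2 = 2116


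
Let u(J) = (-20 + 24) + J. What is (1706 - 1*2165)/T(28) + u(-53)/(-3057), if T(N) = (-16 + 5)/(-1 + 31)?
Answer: 42095429/33627 ≈ 1251.8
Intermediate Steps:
T(N) = -11/30
u(J) = 4 + J
(1706 - 1*2165)/T(28) + u(-53)/(-3057) = (1706 - 1*2165)/(-11/30) + (4 - 53)/(-3057) = (1706 - 2165)*(-30/11) - 49*(-1/3057) = -459*(-30/11) + 49/3057 = 13770/11 + 49/3057 = 42095429/33627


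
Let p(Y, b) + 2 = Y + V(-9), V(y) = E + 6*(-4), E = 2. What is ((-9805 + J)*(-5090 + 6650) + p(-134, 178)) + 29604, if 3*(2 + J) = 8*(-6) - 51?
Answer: -15320954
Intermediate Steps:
J = -35 (J = -2 + (8*(-6) - 51)/3 = -2 + (-48 - 51)/3 = -2 + (1/3)*(-99) = -2 - 33 = -35)
V(y) = -22 (V(y) = 2 + 6*(-4) = 2 - 24 = -22)
p(Y, b) = -24 + Y (p(Y, b) = -2 + (Y - 22) = -2 + (-22 + Y) = -24 + Y)
((-9805 + J)*(-5090 + 6650) + p(-134, 178)) + 29604 = ((-9805 - 35)*(-5090 + 6650) + (-24 - 134)) + 29604 = (-9840*1560 - 158) + 29604 = (-15350400 - 158) + 29604 = -15350558 + 29604 = -15320954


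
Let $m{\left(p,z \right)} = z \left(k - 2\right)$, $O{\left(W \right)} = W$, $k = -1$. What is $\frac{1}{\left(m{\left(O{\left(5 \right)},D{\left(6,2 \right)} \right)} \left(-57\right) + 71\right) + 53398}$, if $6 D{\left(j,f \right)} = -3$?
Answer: $\frac{2}{106767} \approx 1.8732 \cdot 10^{-5}$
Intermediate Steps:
$D{\left(j,f \right)} = - \frac{1}{2}$ ($D{\left(j,f \right)} = \frac{1}{6} \left(-3\right) = - \frac{1}{2}$)
$m{\left(p,z \right)} = - 3 z$ ($m{\left(p,z \right)} = z \left(-1 - 2\right) = z \left(-3\right) = - 3 z$)
$\frac{1}{\left(m{\left(O{\left(5 \right)},D{\left(6,2 \right)} \right)} \left(-57\right) + 71\right) + 53398} = \frac{1}{\left(\left(-3\right) \left(- \frac{1}{2}\right) \left(-57\right) + 71\right) + 53398} = \frac{1}{\left(\frac{3}{2} \left(-57\right) + 71\right) + 53398} = \frac{1}{\left(- \frac{171}{2} + 71\right) + 53398} = \frac{1}{- \frac{29}{2} + 53398} = \frac{1}{\frac{106767}{2}} = \frac{2}{106767}$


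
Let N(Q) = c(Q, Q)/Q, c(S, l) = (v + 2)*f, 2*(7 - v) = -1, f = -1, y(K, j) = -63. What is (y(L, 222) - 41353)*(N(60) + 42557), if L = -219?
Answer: -26438012317/15 ≈ -1.7625e+9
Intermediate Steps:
v = 15/2 (v = 7 - ½*(-1) = 7 + ½ = 15/2 ≈ 7.5000)
c(S, l) = -19/2 (c(S, l) = (15/2 + 2)*(-1) = (19/2)*(-1) = -19/2)
N(Q) = -19/(2*Q)
(y(L, 222) - 41353)*(N(60) + 42557) = (-63 - 41353)*(-19/2/60 + 42557) = -41416*(-19/2*1/60 + 42557) = -41416*(-19/120 + 42557) = -41416*5106821/120 = -26438012317/15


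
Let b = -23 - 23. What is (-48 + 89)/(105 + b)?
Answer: 41/59 ≈ 0.69491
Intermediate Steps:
b = -46
(-48 + 89)/(105 + b) = (-48 + 89)/(105 - 46) = 41/59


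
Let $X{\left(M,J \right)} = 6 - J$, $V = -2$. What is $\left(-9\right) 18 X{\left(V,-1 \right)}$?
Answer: $-1134$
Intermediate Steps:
$\left(-9\right) 18 X{\left(V,-1 \right)} = \left(-9\right) 18 \left(6 - -1\right) = - 162 \left(6 + 1\right) = \left(-162\right) 7 = -1134$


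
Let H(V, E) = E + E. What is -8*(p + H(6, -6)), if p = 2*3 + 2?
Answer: 32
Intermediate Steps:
H(V, E) = 2*E
p = 8 (p = 6 + 2 = 8)
-8*(p + H(6, -6)) = -8*(8 + 2*(-6)) = -8*(8 - 12) = -8*(-4) = 32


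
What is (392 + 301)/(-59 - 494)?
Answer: -99/79 ≈ -1.2532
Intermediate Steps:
(392 + 301)/(-59 - 494) = 693/(-553) = 693*(-1/553) = -99/79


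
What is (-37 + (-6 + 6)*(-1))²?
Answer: 1369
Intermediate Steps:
(-37 + (-6 + 6)*(-1))² = (-37 + 0*(-1))² = (-37 + 0)² = (-37)² = 1369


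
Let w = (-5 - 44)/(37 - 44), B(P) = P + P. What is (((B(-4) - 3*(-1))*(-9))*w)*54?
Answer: 17010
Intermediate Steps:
B(P) = 2*P
w = 7 (w = -49/(-7) = -49*(-⅐) = 7)
(((B(-4) - 3*(-1))*(-9))*w)*54 = (((2*(-4) - 3*(-1))*(-9))*7)*54 = (((-8 + 3)*(-9))*7)*54 = (-5*(-9)*7)*54 = (45*7)*54 = 315*54 = 17010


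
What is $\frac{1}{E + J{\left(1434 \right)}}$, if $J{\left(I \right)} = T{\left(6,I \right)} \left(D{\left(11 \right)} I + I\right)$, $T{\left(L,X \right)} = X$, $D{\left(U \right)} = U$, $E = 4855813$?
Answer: $\frac{1}{29532085} \approx 3.3861 \cdot 10^{-8}$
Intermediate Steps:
$J{\left(I \right)} = 12 I^{2}$ ($J{\left(I \right)} = I \left(11 I + I\right) = I 12 I = 12 I^{2}$)
$\frac{1}{E + J{\left(1434 \right)}} = \frac{1}{4855813 + 12 \cdot 1434^{2}} = \frac{1}{4855813 + 12 \cdot 2056356} = \frac{1}{4855813 + 24676272} = \frac{1}{29532085}$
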